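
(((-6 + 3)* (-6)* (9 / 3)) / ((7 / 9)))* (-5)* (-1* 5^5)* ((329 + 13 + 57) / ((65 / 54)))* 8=37397700000 / 13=2876746153.85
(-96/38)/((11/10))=-480/209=-2.30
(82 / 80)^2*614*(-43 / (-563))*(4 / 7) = 28.15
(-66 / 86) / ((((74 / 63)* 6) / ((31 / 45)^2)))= -73997 / 1431900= -0.05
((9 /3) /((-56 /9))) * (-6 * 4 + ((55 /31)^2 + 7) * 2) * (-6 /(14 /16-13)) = 576720 /652519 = 0.88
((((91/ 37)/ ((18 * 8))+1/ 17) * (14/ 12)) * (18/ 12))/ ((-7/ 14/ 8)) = -48125/ 22644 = -2.13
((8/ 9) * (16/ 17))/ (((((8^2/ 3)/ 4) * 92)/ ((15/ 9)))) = 10/ 3519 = 0.00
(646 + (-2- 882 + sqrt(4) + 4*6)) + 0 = -212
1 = 1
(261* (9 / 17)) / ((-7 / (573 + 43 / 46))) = -3647997 / 322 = -11329.18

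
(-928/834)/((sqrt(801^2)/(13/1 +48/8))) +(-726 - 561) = -429888695/334017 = -1287.03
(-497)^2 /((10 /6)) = 741027 /5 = 148205.40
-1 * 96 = -96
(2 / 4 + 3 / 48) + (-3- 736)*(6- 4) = -23639 / 16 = -1477.44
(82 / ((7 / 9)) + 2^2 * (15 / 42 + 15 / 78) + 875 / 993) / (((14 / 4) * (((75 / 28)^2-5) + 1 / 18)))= 941286432 / 67716311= 13.90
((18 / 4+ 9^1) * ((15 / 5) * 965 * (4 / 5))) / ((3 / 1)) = 10422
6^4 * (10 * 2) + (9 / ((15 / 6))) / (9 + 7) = 1036809 / 40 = 25920.22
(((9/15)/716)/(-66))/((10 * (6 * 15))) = -1/70884000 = -0.00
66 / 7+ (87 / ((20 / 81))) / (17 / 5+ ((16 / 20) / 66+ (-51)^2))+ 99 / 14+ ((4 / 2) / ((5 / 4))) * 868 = 12079097923 / 8594560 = 1405.44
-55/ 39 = -1.41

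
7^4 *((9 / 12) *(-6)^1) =-21609 / 2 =-10804.50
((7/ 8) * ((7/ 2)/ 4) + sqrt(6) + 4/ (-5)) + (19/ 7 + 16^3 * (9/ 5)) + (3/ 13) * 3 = sqrt(6) + 42958827/ 5824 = 7378.62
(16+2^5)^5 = 254803968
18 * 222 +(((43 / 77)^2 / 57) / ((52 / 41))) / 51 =3581420494385 / 896251356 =3996.00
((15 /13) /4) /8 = 15 /416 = 0.04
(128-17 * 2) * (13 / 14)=611 / 7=87.29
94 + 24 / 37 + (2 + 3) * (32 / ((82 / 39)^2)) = 8137942 / 62197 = 130.84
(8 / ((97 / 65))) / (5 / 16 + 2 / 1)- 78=-271622 / 3589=-75.68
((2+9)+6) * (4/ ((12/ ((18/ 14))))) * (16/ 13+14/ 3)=3910/ 91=42.97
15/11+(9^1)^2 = 906/11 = 82.36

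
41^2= 1681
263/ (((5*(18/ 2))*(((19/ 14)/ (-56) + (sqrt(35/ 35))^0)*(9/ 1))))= 206192/ 309825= 0.67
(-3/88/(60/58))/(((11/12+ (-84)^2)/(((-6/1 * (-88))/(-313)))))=1044/132528895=0.00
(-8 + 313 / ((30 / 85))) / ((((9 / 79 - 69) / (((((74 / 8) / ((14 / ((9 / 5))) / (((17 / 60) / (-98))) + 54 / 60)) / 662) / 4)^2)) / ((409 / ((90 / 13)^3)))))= -148094700727494131 / 5581723770493408075953070080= -0.00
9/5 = 1.80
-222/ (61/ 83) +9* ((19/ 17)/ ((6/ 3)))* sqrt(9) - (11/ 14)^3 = -817982299/ 2845528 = -287.46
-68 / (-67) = 68 / 67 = 1.01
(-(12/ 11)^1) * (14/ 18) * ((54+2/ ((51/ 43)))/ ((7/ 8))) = -90880/ 1683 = -54.00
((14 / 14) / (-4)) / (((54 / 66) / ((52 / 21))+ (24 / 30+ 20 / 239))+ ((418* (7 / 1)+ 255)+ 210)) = -170885 / 2318714027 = -0.00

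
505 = 505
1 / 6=0.17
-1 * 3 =-3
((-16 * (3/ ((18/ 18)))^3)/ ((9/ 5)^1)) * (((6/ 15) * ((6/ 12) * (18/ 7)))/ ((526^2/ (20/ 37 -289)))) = 2305368/ 17914771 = 0.13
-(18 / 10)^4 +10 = -311 / 625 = -0.50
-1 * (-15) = 15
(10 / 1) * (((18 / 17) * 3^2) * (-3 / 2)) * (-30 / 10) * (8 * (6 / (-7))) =-349920 / 119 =-2940.50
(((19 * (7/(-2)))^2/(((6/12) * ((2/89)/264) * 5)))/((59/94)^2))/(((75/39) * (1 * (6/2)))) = 3978460301816/435125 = 9143258.38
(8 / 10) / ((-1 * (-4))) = 1 / 5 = 0.20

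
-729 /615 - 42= -8853 /205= -43.19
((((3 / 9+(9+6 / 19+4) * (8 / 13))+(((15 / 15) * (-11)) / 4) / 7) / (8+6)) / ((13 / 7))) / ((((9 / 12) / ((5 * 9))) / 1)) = 843905 / 44954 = 18.77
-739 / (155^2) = -739 / 24025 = -0.03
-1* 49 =-49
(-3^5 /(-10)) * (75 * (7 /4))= 25515 /8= 3189.38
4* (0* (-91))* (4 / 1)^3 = 0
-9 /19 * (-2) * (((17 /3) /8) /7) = 51 /532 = 0.10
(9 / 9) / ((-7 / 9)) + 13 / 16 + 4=395 / 112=3.53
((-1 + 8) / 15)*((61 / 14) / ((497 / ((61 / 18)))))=3721 / 268380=0.01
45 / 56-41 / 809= 34109 / 45304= 0.75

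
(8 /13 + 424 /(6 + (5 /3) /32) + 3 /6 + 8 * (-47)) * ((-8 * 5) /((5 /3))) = 55256436 /7553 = 7315.83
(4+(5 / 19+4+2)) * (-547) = -106665 / 19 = -5613.95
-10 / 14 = -5 / 7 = -0.71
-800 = -800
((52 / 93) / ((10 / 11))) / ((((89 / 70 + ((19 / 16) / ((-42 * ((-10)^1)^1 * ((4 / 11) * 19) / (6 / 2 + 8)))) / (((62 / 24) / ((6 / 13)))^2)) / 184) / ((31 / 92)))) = 2601142544 / 86736207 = 29.99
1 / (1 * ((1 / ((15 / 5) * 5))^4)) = 50625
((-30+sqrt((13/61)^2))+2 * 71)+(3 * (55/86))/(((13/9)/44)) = 5819225/34099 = 170.66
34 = 34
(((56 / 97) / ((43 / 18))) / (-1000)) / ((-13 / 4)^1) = 504 / 6777875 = 0.00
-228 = -228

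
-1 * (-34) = 34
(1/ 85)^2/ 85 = 1/ 614125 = 0.00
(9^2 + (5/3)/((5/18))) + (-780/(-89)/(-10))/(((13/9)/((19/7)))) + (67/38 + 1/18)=9286678/106533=87.17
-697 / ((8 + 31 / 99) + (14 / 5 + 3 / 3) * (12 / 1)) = -345015 / 26687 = -12.93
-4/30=-2/15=-0.13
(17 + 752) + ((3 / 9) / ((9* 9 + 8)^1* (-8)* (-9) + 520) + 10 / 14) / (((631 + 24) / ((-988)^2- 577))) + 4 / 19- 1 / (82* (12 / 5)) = 136082659003061 / 74234524560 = 1833.15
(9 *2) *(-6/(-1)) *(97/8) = 2619/2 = 1309.50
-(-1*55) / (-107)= -55 / 107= -0.51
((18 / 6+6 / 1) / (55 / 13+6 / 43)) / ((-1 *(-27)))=559 / 7329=0.08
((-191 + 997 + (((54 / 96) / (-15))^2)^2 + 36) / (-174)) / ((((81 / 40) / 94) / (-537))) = 120625.73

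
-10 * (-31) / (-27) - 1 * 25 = -985 / 27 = -36.48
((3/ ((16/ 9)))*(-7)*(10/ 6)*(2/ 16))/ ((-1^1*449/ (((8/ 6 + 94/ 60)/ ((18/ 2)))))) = 0.00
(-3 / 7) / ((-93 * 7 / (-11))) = -11 / 1519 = -0.01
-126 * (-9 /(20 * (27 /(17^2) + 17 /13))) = 304317 /7520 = 40.47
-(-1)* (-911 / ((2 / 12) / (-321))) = 1754586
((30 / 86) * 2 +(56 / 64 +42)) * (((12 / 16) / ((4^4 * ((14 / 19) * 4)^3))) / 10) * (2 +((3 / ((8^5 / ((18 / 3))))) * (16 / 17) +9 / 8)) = 16781294581077 / 10768900350279680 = 0.00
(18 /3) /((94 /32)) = 96 /47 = 2.04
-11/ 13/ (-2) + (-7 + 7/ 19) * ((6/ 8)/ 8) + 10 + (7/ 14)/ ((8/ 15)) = 5305/ 494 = 10.74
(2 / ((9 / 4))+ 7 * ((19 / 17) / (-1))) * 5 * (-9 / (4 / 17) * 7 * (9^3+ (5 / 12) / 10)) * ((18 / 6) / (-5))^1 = -4060944.34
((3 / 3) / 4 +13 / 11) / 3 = 21 / 44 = 0.48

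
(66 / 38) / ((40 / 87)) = 2871 / 760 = 3.78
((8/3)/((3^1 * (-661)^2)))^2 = 64/15462896779521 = 0.00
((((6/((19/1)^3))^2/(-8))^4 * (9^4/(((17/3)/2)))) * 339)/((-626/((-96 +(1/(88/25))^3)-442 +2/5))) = 80189921158194348027/1421077244582313506226915325884468435804160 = 0.00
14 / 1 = 14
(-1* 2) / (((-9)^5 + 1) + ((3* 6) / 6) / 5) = 10 / 295237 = 0.00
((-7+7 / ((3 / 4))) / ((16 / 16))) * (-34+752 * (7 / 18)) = 16282 / 27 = 603.04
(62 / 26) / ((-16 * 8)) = -31 / 1664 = -0.02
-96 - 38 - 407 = -541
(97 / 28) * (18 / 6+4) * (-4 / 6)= -16.17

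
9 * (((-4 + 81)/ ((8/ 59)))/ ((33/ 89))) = 110271/ 8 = 13783.88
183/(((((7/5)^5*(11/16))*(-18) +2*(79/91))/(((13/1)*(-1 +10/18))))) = 7216300000/442392789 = 16.31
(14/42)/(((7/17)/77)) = 62.33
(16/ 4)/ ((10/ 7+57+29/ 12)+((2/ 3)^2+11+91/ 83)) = 83664/ 1534943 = 0.05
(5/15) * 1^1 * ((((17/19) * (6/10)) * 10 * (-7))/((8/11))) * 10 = -6545/38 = -172.24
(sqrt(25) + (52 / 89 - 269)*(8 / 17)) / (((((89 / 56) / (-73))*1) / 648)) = 486220408128 / 134657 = 3610806.78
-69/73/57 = -0.02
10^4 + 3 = 10003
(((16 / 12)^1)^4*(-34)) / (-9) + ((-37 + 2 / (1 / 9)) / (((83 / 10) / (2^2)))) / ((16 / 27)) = -425021 / 121014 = -3.51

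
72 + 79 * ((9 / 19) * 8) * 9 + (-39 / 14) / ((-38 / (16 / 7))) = 2575596 / 931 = 2766.48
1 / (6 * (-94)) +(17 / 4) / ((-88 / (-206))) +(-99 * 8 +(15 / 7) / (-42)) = -951025865 / 1215984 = -782.10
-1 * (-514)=514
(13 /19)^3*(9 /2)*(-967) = -19120491 /13718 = -1393.82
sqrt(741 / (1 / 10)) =sqrt(7410) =86.08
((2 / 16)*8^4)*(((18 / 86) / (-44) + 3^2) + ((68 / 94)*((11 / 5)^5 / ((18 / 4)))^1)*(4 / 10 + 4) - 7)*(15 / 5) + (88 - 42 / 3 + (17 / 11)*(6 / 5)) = 61620716078596 / 1042078125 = 59132.53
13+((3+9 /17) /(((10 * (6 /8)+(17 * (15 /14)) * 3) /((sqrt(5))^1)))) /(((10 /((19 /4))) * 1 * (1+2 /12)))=13.05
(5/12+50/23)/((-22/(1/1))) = -65/552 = -0.12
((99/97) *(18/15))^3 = 209584584/114084125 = 1.84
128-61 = 67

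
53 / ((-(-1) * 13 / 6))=318 / 13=24.46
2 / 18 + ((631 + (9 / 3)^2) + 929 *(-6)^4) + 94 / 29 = 314407739 / 261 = 1204627.35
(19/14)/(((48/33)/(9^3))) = 680.18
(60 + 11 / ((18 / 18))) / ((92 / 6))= 213 / 46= 4.63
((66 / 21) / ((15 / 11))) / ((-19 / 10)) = -484 / 399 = -1.21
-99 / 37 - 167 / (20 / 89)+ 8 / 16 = -551541 / 740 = -745.33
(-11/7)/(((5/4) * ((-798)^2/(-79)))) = 869/5572035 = 0.00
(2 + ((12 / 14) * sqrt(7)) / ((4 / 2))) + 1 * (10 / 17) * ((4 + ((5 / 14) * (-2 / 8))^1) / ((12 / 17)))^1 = 3 * sqrt(7) / 7 + 589 / 112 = 6.39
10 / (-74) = -5 / 37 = -0.14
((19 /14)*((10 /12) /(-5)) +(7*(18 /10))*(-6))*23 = -732481 /420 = -1744.00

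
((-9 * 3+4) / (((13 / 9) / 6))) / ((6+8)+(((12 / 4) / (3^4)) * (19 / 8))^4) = -6.82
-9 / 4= -2.25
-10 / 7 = -1.43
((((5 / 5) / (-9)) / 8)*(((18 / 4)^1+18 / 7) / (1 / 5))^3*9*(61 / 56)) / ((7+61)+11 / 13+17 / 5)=-480904441875 / 5772849152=-83.30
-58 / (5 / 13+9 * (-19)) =0.34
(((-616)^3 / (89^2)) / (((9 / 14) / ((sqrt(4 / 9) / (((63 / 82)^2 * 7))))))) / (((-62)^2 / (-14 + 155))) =-1507549632512 / 5549207049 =-271.67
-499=-499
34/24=17/12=1.42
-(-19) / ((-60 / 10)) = -19 / 6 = -3.17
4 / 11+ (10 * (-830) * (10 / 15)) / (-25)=7316 / 33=221.70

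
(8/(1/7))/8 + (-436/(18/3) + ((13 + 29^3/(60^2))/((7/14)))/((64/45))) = -290753/7680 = -37.86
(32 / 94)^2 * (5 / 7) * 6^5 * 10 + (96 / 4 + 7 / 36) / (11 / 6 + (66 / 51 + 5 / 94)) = 9116817956527 / 1414678944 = 6444.44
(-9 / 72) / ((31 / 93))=-3 / 8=-0.38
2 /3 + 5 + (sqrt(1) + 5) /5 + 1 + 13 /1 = 313 /15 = 20.87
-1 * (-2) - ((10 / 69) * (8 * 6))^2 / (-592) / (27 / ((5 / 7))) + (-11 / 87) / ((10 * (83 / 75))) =35451882181 / 17808415758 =1.99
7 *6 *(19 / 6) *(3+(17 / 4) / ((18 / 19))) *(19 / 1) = 1362053 / 72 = 18917.40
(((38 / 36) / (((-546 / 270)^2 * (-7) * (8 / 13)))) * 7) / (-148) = 4275 / 1508416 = 0.00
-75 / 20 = -15 / 4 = -3.75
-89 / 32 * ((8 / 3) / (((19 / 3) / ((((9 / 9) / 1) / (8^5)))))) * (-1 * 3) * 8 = 267 / 311296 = 0.00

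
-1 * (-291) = 291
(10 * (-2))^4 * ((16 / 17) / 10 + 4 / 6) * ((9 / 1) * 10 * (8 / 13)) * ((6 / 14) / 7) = 4469760000 / 10829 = 412758.33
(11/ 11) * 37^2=1369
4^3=64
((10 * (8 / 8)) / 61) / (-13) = -10 / 793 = -0.01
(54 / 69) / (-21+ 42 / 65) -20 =-67750 / 3381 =-20.04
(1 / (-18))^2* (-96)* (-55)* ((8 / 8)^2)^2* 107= 47080 / 27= 1743.70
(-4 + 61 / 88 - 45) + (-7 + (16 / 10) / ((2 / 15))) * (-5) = -6451 / 88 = -73.31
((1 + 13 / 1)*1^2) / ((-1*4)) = -7 / 2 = -3.50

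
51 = 51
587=587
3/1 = 3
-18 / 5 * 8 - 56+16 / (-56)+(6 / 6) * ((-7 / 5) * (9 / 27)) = -8983 / 105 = -85.55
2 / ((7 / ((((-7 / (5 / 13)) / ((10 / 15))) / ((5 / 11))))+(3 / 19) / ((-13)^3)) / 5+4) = 13775190 / 27389731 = 0.50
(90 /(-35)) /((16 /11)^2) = -1089 /896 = -1.22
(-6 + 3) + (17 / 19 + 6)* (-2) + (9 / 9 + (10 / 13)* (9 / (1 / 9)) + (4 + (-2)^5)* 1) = 4574 / 247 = 18.52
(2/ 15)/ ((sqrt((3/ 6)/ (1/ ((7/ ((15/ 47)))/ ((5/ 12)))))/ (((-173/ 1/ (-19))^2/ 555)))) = 29929 *sqrt(658)/ 197750385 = 0.00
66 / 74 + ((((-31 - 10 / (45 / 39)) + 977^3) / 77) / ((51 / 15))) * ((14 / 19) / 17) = 154398.14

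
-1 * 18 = -18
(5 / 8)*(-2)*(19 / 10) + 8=45 / 8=5.62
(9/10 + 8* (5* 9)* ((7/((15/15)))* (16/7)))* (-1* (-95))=1094571/2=547285.50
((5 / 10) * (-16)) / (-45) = 8 / 45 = 0.18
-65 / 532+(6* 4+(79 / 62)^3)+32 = 1836768301 / 31697624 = 57.95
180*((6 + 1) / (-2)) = -630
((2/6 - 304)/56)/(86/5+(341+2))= -4555/302568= -0.02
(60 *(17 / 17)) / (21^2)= 20 / 147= 0.14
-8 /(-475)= 8 /475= 0.02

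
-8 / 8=-1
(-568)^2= 322624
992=992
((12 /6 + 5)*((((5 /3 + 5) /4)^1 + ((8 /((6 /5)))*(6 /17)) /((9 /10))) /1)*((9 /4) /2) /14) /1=655 /272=2.41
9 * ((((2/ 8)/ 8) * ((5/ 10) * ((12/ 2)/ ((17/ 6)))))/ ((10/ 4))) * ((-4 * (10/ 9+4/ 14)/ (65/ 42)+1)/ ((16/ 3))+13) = 1.49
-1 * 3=-3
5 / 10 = 1 / 2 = 0.50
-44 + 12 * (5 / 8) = -36.50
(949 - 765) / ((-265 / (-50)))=1840 / 53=34.72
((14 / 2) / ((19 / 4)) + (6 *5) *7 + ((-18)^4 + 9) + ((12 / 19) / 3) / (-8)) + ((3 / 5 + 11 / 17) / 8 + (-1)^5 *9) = 679511917 / 6460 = 105187.60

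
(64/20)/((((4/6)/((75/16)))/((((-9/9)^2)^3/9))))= 5/2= 2.50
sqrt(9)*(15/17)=45/17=2.65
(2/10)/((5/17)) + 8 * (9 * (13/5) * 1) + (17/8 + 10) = 40001/200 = 200.00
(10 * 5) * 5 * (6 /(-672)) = -125 /56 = -2.23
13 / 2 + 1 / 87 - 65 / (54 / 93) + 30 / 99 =-301828 / 2871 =-105.13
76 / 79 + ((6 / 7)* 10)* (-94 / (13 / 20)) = -8904284 / 7189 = -1238.60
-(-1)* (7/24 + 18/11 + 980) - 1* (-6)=260813/264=987.93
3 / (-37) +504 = 18645 / 37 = 503.92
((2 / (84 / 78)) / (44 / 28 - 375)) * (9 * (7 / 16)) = -819 / 41824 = -0.02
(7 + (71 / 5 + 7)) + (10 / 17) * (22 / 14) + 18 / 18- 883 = -507461 / 595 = -852.88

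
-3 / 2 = -1.50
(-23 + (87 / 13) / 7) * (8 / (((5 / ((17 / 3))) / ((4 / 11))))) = -1091264 / 15015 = -72.68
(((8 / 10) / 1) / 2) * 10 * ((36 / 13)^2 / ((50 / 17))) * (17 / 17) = 44064 / 4225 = 10.43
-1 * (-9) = 9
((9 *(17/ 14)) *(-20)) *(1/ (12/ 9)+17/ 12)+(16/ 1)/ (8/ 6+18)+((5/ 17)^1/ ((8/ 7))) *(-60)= -3369453/ 6902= -488.19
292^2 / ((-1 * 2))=-42632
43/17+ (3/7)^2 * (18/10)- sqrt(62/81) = 11912/4165- sqrt(62)/9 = 1.99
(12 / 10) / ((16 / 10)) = 3 / 4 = 0.75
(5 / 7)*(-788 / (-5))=788 / 7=112.57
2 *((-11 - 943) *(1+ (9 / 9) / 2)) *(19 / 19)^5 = -2862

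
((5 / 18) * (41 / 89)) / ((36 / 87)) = 5945 / 19224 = 0.31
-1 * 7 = -7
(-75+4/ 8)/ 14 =-149/ 28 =-5.32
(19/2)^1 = 19/2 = 9.50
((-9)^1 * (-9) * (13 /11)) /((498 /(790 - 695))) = 33345 /1826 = 18.26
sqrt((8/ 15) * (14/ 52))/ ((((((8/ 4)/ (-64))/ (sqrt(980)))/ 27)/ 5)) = -40320 * sqrt(273)/ 13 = -51245.83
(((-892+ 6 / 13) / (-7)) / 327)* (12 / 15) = 9272 / 29757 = 0.31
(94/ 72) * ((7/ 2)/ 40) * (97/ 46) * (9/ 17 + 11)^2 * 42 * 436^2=25490057755484/ 99705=255654759.09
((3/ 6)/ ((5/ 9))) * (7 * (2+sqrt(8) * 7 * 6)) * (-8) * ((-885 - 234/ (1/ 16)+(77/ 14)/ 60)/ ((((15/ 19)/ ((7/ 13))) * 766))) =517141639/ 1244750+10859974419 * sqrt(2)/ 622375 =25092.42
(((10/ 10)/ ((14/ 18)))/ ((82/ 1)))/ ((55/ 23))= 207/ 31570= 0.01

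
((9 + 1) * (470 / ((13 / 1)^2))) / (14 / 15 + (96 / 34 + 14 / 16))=9588000 / 1596881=6.00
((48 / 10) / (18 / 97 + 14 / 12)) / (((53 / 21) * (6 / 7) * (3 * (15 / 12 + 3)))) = 0.13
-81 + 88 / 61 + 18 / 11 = -52285 / 671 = -77.92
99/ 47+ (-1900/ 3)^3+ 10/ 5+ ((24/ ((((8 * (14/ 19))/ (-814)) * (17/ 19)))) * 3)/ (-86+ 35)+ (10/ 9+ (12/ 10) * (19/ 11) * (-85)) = -7173765044009314/ 28239057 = -254036990.12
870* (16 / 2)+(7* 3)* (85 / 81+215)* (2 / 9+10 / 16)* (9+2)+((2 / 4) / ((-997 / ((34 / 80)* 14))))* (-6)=238601478701 / 4845420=49242.68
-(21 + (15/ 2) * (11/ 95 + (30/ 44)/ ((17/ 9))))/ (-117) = 116423/ 554268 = 0.21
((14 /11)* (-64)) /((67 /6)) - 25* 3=-60651 /737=-82.29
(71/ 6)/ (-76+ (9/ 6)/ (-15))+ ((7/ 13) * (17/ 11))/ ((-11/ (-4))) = 528293/ 3591159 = 0.15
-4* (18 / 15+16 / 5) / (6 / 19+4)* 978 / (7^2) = -817608 / 10045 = -81.39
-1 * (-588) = 588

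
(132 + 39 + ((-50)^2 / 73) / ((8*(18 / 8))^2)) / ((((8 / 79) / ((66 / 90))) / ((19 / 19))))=219802253 / 177390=1239.09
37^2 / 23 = 1369 / 23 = 59.52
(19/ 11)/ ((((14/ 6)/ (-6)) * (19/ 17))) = -306/ 77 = -3.97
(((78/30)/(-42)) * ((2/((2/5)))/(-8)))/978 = 13/328608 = 0.00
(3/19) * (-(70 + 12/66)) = -2316/209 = -11.08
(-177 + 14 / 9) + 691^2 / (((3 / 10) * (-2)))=-7163794 / 9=-795977.11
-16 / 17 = -0.94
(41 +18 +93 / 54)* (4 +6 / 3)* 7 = 7651 / 3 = 2550.33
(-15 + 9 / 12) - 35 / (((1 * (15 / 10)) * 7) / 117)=-1617 / 4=-404.25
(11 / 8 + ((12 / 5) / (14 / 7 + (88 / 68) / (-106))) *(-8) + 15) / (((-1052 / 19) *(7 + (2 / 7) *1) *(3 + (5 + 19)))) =-21330407 / 34592663520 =-0.00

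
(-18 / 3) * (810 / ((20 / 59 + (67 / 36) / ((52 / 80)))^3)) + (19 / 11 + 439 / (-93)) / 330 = -10794339483502322551 / 72927466591322475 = -148.01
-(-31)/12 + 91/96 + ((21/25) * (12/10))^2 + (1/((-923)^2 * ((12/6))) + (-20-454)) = -199970178415647/425964500000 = -469.45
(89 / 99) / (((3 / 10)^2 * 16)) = 2225 / 3564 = 0.62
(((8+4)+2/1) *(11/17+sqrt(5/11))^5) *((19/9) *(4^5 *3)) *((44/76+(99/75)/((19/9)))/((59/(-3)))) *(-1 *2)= 46882191376384/2094289075+8998974193664 *sqrt(55)/2981282095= 44771.46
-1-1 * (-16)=15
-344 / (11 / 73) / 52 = -6278 / 143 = -43.90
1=1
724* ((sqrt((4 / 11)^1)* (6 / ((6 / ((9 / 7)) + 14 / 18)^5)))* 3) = 1539053136* sqrt(11) / 3107227739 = 1.64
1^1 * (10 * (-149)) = -1490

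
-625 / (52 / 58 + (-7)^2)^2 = -525625 / 2093809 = -0.25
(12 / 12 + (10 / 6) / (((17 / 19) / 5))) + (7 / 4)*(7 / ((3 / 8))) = 2192 / 51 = 42.98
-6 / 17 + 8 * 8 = 1082 / 17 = 63.65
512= 512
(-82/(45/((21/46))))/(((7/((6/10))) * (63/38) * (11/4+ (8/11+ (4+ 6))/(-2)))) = 68552/4165875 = 0.02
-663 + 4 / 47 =-662.91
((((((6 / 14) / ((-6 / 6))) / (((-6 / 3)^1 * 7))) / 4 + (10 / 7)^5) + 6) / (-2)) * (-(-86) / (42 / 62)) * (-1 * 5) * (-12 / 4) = -10715753725 / 941192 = -11385.30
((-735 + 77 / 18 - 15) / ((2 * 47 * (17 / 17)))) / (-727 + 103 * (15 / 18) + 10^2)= 13423 / 915654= 0.01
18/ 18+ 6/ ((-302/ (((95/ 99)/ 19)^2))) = 493292/ 493317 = 1.00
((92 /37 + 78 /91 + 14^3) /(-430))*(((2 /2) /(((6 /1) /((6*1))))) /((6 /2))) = -355781 /167055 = -2.13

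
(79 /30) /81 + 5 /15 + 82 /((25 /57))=187.33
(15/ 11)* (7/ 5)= 21/ 11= 1.91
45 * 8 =360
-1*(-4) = 4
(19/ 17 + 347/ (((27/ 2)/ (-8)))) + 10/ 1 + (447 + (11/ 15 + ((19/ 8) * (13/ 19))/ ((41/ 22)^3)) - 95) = 25066166063/ 158173695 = 158.47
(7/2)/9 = 7/18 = 0.39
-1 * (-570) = 570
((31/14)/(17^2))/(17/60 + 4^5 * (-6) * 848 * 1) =-930/632403360169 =-0.00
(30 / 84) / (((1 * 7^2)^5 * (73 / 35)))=25 / 41241386354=0.00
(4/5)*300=240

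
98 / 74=49 / 37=1.32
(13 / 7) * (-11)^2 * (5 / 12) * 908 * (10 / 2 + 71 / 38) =155325885 / 266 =583931.90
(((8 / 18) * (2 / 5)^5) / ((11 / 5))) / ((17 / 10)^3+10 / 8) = 1024 / 3050685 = 0.00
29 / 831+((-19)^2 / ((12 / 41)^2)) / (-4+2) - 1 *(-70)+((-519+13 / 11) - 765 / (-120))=-2236396187 / 877536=-2548.50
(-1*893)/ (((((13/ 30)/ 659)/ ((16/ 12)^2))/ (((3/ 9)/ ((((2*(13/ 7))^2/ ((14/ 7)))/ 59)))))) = -136105273360/ 19773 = -6883390.15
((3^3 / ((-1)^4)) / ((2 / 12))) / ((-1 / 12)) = -1944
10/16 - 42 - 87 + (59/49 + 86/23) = -1112861/9016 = -123.43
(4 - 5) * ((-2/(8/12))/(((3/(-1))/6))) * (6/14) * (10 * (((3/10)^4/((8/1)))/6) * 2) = -243/28000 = -0.01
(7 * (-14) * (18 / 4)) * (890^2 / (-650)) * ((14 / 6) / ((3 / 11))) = 59771866 / 13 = 4597835.85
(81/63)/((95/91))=117/95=1.23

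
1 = 1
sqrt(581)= 24.10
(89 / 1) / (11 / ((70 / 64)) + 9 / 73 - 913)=-227395 / 2306704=-0.10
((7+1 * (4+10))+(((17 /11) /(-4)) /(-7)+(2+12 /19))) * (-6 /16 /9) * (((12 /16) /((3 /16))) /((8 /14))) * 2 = -46205 /3344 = -13.82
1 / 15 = 0.07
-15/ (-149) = 15/ 149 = 0.10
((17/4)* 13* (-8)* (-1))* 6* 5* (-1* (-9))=119340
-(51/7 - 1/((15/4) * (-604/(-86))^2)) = -17429822/2394105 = -7.28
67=67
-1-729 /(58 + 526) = -1313 /584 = -2.25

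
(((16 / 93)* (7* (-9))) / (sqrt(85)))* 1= -336* sqrt(85) / 2635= -1.18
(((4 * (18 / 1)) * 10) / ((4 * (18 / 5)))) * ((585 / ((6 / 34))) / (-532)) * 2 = -623.12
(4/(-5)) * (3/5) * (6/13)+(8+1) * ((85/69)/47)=5043/351325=0.01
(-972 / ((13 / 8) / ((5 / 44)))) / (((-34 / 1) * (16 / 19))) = 23085 / 9724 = 2.37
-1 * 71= -71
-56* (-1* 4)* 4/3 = 896/3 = 298.67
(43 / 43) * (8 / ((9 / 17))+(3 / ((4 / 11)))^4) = 10708105 / 2304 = 4647.62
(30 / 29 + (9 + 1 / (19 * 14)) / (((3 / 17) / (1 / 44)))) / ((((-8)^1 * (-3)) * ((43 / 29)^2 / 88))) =64788755 / 17706024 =3.66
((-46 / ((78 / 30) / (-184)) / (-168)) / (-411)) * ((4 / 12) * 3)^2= 5290 / 112203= 0.05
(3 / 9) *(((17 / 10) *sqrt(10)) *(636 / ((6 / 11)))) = 9911 *sqrt(10) / 15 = 2089.42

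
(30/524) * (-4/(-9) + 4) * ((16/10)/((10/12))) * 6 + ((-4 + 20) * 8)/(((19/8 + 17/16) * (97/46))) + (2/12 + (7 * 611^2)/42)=130497742649/2096655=62240.92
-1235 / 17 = -72.65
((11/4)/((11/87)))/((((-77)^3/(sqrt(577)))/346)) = -15051* sqrt(577)/913066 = -0.40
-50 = -50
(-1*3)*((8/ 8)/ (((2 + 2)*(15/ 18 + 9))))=-9/ 118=-0.08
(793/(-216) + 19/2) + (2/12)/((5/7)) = 6547/1080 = 6.06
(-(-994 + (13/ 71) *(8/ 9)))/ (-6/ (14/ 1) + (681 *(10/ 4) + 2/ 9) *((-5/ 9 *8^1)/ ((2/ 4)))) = -40008906/ 609319373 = -0.07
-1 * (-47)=47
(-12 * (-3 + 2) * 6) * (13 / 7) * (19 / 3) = 5928 / 7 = 846.86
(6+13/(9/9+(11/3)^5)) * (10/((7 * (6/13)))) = 21036665/1129058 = 18.63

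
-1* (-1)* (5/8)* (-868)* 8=-4340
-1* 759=-759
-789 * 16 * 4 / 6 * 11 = -92576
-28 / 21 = -4 / 3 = -1.33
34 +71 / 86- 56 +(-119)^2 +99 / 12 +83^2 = 3618377 / 172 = 21037.08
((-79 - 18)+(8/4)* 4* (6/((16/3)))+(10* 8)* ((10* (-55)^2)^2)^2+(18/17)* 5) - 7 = 1138781555312499998475/17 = 66987150312499999910.29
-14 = -14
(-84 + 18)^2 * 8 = 34848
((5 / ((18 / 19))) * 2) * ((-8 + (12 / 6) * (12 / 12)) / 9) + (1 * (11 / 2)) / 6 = -661 / 108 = -6.12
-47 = -47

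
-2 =-2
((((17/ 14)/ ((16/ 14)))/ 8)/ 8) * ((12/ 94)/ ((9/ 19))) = 323/ 72192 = 0.00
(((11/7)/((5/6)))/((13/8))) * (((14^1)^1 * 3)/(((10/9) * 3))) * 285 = 270864/65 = 4167.14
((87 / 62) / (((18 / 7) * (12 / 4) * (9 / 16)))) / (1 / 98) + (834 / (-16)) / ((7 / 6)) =-913133 / 70308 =-12.99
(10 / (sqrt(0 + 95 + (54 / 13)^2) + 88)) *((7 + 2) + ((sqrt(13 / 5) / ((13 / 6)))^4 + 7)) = 12125696 / 6448825 - 137792 *sqrt(18971) / 83834725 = 1.65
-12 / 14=-6 / 7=-0.86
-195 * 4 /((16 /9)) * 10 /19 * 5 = -43875 /38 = -1154.61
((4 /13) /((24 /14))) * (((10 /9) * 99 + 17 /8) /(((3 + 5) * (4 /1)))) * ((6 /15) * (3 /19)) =0.04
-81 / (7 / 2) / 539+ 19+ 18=139439 / 3773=36.96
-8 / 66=-4 / 33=-0.12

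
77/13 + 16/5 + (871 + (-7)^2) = 60393/65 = 929.12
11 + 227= 238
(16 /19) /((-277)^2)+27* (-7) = -275533823 /1457851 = -189.00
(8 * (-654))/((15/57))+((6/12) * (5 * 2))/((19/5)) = -1888627/95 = -19880.28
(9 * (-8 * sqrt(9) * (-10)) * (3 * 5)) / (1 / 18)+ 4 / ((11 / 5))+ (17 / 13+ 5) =83398762 / 143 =583208.13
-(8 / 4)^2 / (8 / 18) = -9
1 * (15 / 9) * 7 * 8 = 280 / 3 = 93.33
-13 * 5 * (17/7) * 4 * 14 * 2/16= -1105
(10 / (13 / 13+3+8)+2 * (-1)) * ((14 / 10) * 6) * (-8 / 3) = 392 / 15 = 26.13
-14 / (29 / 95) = -1330 / 29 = -45.86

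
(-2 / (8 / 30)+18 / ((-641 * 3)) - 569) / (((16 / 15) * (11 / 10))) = -55431375 / 112816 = -491.34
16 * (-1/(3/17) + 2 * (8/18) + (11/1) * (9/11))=608/9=67.56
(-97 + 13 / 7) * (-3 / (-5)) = -1998 / 35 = -57.09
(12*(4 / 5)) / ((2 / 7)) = 168 / 5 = 33.60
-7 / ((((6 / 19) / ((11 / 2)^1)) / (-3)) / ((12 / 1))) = 4389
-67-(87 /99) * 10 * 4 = -3371 /33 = -102.15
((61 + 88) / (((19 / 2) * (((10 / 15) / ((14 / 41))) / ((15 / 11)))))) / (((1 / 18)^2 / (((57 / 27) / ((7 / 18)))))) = 8689680 / 451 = 19267.58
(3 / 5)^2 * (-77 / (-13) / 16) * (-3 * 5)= -2079 / 1040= -2.00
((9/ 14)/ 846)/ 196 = 1/ 257936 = 0.00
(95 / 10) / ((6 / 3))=19 / 4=4.75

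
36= 36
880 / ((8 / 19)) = 2090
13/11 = 1.18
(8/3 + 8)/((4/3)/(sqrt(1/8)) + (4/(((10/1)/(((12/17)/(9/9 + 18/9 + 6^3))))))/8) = -595680/4928259191 + 9856518400 * sqrt(2)/4928259191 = 2.83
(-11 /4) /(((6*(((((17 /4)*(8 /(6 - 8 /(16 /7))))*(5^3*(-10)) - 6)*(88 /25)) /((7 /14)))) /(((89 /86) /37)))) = 2225 /20779427328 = 0.00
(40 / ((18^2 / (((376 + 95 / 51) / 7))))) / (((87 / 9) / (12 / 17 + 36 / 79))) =14315600 / 17876673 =0.80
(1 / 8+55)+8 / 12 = 1339 / 24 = 55.79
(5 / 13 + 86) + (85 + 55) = 2943 / 13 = 226.38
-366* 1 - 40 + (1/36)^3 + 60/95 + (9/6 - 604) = -893439053/886464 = -1007.87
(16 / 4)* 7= 28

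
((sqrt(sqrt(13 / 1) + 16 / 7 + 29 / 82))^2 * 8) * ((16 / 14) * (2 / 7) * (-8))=-1024 * sqrt(13) / 49 - 775680 / 14063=-130.51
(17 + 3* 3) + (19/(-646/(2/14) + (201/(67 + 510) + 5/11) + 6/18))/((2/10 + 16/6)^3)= 177945458266469/6844103048869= 26.00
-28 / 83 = -0.34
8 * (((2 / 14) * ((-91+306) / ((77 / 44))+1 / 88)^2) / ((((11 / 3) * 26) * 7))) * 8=17185565907 / 83089006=206.83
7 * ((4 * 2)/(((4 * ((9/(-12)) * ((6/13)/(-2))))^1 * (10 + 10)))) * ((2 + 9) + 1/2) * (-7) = -14651/45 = -325.58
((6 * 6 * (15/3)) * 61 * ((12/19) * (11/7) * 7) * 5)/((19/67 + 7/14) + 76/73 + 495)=70888197600/92338841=767.70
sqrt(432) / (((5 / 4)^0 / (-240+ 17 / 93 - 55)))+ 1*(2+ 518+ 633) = 1153 - 109672*sqrt(3) / 31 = -4974.66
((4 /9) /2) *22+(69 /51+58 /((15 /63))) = 249.84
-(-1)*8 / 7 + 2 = 22 / 7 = 3.14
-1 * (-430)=430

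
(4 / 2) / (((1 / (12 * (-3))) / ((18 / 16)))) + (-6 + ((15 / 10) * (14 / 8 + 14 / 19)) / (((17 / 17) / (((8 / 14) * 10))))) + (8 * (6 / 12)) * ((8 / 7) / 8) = -8660 / 133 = -65.11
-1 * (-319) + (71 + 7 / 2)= 393.50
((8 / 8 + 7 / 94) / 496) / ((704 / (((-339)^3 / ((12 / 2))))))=-1311593373 / 65646592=-19.98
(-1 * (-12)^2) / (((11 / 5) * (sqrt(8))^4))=-45 / 44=-1.02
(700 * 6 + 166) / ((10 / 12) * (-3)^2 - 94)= -8732 / 173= -50.47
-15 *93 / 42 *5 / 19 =-2325 / 266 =-8.74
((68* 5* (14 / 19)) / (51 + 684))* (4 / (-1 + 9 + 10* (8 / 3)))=68 / 1729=0.04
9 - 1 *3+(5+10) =21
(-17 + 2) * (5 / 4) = -75 / 4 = -18.75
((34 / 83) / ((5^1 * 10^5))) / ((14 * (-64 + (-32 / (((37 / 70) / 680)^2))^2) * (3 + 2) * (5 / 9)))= 95582211 / 12726021663511602963322400000000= 0.00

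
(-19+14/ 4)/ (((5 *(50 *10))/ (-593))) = 18383/ 5000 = 3.68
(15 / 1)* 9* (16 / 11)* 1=2160 / 11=196.36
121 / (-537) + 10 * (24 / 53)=122467 / 28461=4.30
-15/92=-0.16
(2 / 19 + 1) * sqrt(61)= 21 * sqrt(61) / 19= 8.63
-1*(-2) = 2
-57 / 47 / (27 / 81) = -171 / 47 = -3.64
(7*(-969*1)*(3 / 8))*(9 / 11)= -183141 / 88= -2081.15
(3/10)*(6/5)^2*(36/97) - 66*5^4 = -500154306/12125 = -41249.84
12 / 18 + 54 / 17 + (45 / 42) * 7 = 1157 / 102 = 11.34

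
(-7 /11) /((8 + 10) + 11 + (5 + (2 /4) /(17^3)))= -68782 /3674935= -0.02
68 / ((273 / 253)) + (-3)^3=9833 / 273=36.02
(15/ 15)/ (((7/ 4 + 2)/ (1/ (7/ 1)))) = 0.04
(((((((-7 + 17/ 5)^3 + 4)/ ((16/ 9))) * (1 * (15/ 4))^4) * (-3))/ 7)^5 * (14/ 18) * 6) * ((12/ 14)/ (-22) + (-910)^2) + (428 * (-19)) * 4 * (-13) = 13986109323044410360350986397178300513329761/ 104076498538671898624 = 134382973288129650523943.60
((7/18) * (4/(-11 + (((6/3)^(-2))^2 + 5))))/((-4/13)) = 728/855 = 0.85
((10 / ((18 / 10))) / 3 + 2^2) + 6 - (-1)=347 / 27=12.85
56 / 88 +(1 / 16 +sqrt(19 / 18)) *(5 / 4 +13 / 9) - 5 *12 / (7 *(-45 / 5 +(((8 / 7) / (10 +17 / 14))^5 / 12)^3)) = 3287399236520774541395815723036854518471 / 1870872813033880287596236273524488366016 +97 *sqrt(38) / 216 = 4.53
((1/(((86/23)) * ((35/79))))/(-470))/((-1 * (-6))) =-1817/8488200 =-0.00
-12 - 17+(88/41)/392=-58250/2009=-28.99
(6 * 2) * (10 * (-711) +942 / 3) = -81552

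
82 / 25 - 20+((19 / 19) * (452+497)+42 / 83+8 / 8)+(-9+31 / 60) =23040037 / 24900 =925.30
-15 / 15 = -1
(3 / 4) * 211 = 633 / 4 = 158.25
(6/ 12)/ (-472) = -1/ 944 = -0.00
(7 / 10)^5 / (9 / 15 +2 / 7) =117649 / 620000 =0.19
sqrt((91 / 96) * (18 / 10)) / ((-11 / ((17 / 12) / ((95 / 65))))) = -221 * sqrt(2730) / 100320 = -0.12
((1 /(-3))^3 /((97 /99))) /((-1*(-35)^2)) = 11 /356475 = 0.00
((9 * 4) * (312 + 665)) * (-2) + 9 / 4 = -281367 / 4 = -70341.75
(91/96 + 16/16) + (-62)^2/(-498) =-45983/7968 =-5.77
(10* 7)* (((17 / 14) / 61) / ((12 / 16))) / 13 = 340 / 2379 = 0.14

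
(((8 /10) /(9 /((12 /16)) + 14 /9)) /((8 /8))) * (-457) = -8226 /305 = -26.97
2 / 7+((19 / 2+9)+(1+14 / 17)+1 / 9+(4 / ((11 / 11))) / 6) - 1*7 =30817 / 2142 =14.39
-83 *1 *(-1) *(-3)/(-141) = 83/47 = 1.77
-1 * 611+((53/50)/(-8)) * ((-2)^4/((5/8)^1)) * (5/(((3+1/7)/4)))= -173961/275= -632.59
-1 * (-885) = 885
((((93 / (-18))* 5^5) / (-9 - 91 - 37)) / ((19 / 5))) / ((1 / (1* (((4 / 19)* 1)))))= 968750 / 148371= 6.53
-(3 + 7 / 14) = -7 / 2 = -3.50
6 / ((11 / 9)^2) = 486 / 121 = 4.02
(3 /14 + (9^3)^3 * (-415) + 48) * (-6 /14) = 6752739121245 /98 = 68905501237.19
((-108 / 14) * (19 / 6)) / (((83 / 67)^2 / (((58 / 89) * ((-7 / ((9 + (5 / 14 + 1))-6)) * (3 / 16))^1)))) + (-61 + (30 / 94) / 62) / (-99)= 80725726094071 / 21578972626332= 3.74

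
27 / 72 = 3 / 8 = 0.38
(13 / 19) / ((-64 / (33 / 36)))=-143 / 14592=-0.01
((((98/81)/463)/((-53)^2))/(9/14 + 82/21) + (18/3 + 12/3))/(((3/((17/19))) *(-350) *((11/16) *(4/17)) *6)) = -19383299811418/2207784631454325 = -0.01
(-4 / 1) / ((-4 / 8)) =8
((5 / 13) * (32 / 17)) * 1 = 160 / 221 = 0.72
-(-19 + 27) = -8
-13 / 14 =-0.93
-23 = -23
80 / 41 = 1.95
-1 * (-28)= 28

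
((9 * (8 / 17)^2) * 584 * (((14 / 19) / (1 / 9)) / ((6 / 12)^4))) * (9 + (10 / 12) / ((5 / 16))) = 7911751680 / 5491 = 1440858.07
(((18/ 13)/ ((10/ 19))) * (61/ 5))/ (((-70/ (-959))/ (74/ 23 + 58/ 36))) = 317407217/ 149500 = 2123.13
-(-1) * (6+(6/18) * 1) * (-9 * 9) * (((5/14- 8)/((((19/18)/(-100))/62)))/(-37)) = 161206200/259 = 622417.76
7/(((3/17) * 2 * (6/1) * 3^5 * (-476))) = -1/34992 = -0.00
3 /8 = 0.38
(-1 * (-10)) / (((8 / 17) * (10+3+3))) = 85 / 64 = 1.33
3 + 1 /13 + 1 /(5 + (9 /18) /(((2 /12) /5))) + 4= 1853 /260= 7.13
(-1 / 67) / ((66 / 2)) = -1 / 2211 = -0.00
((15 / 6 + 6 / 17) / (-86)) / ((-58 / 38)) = 1843 / 84796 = 0.02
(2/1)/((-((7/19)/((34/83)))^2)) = -834632/337561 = -2.47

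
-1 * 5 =-5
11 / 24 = 0.46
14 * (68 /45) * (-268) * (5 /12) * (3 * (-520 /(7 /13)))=61597120 /9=6844124.44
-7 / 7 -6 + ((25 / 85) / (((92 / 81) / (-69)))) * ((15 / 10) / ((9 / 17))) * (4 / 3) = -149 / 2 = -74.50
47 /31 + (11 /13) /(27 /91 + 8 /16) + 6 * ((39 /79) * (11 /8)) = 9447189 /1420420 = 6.65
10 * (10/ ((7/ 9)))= 900/ 7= 128.57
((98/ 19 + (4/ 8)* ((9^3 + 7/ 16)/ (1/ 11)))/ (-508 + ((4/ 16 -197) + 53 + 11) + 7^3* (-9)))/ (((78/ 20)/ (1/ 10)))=-62625/ 2266472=-0.03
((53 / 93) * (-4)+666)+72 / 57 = 1175026 / 1767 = 664.98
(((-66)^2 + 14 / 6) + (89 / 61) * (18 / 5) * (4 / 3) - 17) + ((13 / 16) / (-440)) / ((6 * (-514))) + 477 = 1278128367877 / 264878592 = 4825.34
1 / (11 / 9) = 9 / 11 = 0.82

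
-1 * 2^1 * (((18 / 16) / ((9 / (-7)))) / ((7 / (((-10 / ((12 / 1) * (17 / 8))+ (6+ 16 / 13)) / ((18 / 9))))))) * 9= 6801 / 884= 7.69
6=6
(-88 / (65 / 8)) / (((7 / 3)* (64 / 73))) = -2409 / 455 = -5.29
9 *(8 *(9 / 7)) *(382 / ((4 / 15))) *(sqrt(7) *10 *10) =92826000 *sqrt(7) / 7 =35084930.17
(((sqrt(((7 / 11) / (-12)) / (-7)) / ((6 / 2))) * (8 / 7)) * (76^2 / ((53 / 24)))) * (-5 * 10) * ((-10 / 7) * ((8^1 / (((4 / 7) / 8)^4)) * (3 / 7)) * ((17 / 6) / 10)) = 70384025600 * sqrt(33) / 1749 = 231175211.19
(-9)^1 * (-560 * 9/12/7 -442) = 4518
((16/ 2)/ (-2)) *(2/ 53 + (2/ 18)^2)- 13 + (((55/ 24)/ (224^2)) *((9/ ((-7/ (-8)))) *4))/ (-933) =-1547533608787/ 117234480384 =-13.20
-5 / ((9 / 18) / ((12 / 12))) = -10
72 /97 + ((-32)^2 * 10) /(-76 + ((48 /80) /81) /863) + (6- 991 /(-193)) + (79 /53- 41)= -1426484183491583 /8785429950727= -162.37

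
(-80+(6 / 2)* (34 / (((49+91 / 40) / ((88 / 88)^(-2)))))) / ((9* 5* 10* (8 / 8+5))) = -1600 / 55377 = -0.03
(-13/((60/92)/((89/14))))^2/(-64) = -708145321/2822400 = -250.90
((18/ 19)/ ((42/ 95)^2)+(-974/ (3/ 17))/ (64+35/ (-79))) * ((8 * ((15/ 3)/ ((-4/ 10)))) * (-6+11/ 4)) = -26647.98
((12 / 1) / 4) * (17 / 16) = 51 / 16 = 3.19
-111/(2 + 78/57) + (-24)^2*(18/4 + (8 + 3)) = 569283/64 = 8895.05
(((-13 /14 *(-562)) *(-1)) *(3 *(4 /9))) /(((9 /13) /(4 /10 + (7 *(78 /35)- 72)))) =1519648 /27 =56283.26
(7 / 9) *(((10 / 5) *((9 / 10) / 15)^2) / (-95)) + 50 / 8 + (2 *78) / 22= 34852971 / 2612500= 13.34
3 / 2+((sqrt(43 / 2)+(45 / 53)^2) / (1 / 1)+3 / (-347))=4312665 / 1949446+sqrt(86) / 2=6.85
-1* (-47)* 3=141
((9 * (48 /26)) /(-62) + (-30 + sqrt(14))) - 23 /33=-411803 /13299 + sqrt(14)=-27.22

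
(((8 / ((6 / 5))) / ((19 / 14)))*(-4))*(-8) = 8960 / 57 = 157.19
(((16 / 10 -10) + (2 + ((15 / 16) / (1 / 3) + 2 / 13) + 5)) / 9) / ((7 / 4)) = 181 / 1820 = 0.10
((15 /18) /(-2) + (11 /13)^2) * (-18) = -5.39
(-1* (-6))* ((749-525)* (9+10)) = 25536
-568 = -568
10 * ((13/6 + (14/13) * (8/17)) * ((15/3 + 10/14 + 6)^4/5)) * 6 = 320554327840/530621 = 604111.65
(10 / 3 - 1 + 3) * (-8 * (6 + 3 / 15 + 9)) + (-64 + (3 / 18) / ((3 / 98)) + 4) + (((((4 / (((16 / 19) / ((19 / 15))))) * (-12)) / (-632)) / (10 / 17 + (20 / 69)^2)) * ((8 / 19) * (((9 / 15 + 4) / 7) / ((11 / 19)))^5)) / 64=-73622555157299397049347761 / 104713325573465070000000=-703.09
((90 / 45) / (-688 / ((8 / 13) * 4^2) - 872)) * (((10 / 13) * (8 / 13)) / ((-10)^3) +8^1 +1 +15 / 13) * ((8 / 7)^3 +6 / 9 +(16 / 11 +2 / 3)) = -33255902336 / 360344609625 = -0.09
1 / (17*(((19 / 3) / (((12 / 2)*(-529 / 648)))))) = -529 / 11628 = -0.05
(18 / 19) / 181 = 18 / 3439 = 0.01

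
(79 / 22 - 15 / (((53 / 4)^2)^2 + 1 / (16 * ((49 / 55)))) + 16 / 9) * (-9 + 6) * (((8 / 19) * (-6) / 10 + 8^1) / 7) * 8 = -1209852001659008 / 8484692983305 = -142.59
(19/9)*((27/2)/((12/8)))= 19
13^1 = 13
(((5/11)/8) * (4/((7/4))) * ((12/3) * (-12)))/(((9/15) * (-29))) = 800/2233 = 0.36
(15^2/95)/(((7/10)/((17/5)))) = 1530/133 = 11.50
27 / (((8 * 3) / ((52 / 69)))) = 0.85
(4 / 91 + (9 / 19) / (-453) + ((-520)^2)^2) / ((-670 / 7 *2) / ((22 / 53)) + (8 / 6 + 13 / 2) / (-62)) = -158501896.23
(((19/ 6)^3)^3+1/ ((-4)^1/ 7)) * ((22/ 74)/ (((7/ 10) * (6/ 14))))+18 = 17756921017909/ 559312128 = 31747.78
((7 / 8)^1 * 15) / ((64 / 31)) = 3255 / 512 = 6.36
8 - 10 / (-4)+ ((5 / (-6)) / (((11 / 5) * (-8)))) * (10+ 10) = 1511 / 132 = 11.45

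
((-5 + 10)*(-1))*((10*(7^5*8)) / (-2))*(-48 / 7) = -23049600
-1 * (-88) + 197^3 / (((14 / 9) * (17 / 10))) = 344052257 / 119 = 2891195.44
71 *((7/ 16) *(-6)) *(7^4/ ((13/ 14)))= -481908.40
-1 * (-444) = 444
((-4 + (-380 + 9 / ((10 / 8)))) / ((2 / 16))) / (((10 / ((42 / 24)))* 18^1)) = -2198 / 75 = -29.31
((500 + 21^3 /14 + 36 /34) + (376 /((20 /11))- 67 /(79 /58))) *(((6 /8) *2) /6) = 17729869 /53720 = 330.04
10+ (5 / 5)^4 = 11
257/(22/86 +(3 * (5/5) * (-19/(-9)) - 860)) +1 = 76937/110090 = 0.70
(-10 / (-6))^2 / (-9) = -25 / 81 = -0.31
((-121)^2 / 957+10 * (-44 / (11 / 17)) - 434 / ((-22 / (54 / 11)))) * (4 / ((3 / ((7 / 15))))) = -167379604 / 473715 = -353.33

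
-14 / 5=-2.80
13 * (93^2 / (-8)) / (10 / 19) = -2136303 / 80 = -26703.79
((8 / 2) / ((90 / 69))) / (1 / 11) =33.73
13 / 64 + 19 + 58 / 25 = 34437 / 1600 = 21.52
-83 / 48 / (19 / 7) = -581 / 912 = -0.64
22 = 22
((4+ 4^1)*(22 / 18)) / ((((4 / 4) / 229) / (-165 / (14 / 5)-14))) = -10287596 / 63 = -163295.17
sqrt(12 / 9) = 2*sqrt(3) / 3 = 1.15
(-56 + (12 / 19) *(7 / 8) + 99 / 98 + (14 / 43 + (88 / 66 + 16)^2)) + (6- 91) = 58127746 / 360297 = 161.33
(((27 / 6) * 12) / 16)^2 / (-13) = -729 / 832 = -0.88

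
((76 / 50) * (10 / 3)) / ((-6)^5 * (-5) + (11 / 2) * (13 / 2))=304 / 2334945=0.00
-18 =-18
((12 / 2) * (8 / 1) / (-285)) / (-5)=16 / 475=0.03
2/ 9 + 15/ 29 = 193/ 261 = 0.74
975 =975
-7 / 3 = -2.33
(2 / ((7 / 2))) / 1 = 4 / 7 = 0.57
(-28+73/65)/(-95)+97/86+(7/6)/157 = 177369941/125062275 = 1.42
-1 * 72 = -72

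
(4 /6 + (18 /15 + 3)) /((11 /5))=73 /33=2.21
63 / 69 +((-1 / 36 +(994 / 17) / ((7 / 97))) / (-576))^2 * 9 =5944828680743 / 317565370368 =18.72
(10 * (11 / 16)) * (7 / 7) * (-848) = -5830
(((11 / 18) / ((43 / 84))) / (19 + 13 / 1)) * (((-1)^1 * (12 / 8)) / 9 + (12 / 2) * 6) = 385 / 288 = 1.34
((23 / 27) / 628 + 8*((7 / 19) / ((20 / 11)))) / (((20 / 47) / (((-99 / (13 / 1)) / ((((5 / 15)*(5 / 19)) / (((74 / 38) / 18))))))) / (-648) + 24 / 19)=449927106849 / 350318819420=1.28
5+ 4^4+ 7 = 268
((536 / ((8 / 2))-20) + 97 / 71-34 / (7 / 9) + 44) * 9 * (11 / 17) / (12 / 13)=24658491 / 33796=729.63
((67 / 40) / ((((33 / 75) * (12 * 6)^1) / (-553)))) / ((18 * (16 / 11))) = -185255 / 165888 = -1.12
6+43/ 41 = 289/ 41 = 7.05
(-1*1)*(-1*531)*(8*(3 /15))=849.60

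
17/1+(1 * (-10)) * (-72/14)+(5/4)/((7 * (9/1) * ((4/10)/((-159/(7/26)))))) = 23011/588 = 39.13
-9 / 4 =-2.25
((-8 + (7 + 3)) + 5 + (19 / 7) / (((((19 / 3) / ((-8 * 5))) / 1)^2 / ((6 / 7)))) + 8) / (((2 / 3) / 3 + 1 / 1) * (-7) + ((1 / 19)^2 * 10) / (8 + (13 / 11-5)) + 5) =-394735545 / 12994849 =-30.38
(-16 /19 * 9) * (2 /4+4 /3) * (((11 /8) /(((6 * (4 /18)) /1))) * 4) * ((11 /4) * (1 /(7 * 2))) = -11.26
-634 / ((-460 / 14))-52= -3761 / 115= -32.70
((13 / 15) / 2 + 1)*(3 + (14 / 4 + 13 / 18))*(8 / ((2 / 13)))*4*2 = 116272 / 27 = 4306.37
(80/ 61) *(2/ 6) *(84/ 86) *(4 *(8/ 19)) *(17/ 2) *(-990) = -301593600/ 49837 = -6051.60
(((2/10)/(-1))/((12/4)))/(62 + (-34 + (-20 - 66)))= 1/870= 0.00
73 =73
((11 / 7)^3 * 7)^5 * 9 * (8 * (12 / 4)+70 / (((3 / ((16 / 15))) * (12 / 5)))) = 3876486301217724128 / 847425747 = 4574425918.66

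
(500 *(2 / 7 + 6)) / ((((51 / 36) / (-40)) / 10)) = -887394.96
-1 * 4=-4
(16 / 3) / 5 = 16 / 15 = 1.07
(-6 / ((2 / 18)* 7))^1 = -54 / 7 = -7.71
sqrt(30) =5.48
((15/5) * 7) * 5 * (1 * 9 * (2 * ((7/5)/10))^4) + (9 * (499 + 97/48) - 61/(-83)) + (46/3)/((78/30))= 18295638811763/4046250000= 4521.63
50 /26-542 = -7021 /13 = -540.08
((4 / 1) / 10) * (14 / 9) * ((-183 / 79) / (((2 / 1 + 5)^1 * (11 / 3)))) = -244 / 4345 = -0.06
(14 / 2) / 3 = 7 / 3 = 2.33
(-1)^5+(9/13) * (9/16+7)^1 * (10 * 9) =48901/104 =470.20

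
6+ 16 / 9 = 70 / 9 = 7.78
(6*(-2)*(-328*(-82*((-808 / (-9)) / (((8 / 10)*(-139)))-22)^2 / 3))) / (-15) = 87581447382016 / 23475015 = 3730836.70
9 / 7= 1.29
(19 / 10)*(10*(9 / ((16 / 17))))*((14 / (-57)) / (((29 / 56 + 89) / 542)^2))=-13703503072 / 8376723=-1635.90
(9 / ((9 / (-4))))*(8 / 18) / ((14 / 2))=-16 / 63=-0.25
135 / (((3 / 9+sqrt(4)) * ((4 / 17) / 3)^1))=20655 / 28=737.68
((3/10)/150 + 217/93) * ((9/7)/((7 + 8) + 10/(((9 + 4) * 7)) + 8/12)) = 409851/2153500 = 0.19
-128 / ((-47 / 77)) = 9856 / 47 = 209.70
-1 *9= -9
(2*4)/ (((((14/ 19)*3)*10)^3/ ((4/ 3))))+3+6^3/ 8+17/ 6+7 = 138339617/ 3472875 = 39.83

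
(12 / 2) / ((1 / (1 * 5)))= 30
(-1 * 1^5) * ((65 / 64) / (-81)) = 65 / 5184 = 0.01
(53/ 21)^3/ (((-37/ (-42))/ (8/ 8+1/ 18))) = 2828663/ 146853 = 19.26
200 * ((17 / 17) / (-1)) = -200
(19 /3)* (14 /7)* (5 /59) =190 /177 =1.07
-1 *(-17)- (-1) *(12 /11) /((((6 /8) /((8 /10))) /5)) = 22.82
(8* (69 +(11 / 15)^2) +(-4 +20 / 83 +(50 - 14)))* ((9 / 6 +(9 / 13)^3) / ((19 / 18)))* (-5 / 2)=-2553.40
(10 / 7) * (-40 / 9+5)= 50 / 63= 0.79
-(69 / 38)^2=-4761 / 1444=-3.30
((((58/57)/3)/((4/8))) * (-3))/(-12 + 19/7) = 812/3705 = 0.22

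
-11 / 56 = -0.20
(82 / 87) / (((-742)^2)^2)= 41 / 13185751237176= 0.00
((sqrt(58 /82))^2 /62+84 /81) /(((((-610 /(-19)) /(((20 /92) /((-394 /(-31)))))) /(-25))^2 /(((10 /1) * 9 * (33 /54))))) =27681952684375 /2706109672424544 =0.01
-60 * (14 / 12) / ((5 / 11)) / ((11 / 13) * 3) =-182 / 3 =-60.67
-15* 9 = -135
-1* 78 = -78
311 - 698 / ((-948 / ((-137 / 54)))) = 309.13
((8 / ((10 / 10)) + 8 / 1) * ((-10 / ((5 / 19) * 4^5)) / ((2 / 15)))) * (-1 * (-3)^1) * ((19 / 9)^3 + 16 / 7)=-5669315 / 36288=-156.23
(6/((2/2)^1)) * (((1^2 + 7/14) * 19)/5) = 171/5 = 34.20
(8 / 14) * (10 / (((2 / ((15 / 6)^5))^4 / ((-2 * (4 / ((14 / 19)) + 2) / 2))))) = -6198883056640625 / 25690112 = -241294512.72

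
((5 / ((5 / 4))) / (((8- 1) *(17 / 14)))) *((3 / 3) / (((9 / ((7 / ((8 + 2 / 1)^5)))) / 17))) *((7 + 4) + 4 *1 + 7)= 77 / 56250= 0.00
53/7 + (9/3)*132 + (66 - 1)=3280/7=468.57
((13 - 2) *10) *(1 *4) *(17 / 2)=3740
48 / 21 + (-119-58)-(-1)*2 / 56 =-174.68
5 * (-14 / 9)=-70 / 9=-7.78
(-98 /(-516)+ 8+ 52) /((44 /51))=263993 /3784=69.77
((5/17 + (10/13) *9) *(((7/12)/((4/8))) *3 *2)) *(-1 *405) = -4521825/221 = -20460.75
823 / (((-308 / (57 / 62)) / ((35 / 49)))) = -234555 / 133672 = -1.75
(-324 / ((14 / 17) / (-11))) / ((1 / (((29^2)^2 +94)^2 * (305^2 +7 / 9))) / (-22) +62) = 279205863831756279000000 / 3999978375354268999937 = 69.80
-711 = -711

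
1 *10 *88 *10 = 8800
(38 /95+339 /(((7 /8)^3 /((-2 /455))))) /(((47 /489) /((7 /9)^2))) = -9281546 /808353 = -11.48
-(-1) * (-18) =-18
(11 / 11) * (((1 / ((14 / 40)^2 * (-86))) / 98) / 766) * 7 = -50 / 5648867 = -0.00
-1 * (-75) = 75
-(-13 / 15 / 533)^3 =1 / 232608375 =0.00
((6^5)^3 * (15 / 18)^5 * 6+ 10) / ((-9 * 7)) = -161962971430 / 9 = -17995885714.44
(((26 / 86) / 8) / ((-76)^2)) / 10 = 13 / 19869440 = 0.00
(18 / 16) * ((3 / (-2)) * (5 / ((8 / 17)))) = -2295 / 128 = -17.93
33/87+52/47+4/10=12851/6815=1.89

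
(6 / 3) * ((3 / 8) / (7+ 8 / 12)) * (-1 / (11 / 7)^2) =-441 / 11132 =-0.04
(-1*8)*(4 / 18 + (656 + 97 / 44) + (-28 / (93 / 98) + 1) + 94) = -17773718 / 3069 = -5791.37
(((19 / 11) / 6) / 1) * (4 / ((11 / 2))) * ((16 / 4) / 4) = 76 / 363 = 0.21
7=7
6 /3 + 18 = 20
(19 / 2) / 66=19 / 132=0.14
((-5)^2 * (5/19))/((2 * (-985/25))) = -625/7486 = -0.08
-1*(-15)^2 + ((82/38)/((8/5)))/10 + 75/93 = -2111529/9424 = -224.06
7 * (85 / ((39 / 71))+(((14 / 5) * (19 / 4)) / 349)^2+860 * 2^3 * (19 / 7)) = 131803.22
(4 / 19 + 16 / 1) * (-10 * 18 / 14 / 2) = -1980 / 19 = -104.21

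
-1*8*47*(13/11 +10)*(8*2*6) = -403618.91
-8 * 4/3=-32/3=-10.67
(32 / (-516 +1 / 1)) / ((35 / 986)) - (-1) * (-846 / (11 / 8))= -122340272 / 198275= -617.02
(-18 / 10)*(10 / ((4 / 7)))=-63 / 2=-31.50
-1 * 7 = -7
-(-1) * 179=179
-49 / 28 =-7 / 4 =-1.75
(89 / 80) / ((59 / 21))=1869 / 4720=0.40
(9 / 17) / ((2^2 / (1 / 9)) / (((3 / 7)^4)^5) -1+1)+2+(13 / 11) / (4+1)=2.24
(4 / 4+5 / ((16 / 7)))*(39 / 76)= 1989 / 1216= 1.64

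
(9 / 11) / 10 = 9 / 110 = 0.08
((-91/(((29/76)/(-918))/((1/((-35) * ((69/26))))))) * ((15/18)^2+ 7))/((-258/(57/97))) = 574582762/13910285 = 41.31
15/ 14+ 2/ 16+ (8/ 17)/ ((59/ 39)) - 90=-4970447/ 56168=-88.49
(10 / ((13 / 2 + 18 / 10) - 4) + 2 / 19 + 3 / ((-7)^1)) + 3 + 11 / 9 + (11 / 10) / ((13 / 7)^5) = 1199068030397 / 191108220030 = 6.27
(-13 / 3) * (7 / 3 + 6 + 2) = -403 / 9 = -44.78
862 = 862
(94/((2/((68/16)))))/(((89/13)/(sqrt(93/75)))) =10387 * sqrt(31)/1780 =32.49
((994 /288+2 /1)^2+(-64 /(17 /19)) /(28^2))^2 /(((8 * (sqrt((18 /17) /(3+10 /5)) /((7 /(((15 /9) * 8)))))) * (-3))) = -261877304601981121 * sqrt(170) /81835767512432640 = -41.72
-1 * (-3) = 3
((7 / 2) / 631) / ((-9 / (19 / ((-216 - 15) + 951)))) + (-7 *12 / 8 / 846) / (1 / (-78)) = 372081829 / 384354720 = 0.97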